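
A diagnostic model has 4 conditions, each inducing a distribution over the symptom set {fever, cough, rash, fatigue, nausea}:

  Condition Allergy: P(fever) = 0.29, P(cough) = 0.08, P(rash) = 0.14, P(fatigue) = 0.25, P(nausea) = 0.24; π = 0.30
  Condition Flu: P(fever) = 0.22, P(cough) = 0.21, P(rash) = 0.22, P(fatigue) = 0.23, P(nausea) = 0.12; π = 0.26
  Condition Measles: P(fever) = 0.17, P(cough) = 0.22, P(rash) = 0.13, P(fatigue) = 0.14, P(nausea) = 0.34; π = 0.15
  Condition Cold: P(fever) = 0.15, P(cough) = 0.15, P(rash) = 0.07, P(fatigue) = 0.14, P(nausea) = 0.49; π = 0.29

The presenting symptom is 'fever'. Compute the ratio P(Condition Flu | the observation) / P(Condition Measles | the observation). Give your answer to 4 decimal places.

Since P(k|x) ∝ π_k f_k(x), the posterior odds are π_i f_i(x) / (π_j f_j(x)).
Evaluate each component's likelihood at the observed value:
  L_Allergy = P(fever | comp) = 0.29
  L_Flu = P(fever | comp) = 0.22
  L_Measles = P(fever | comp) = 0.17
  L_Cold = P(fever | comp) = 0.15
Odds = (0.26/0.15) × (0.22/0.17) = 1.73333 × 1.29412 ≈ 2.2431

2.2431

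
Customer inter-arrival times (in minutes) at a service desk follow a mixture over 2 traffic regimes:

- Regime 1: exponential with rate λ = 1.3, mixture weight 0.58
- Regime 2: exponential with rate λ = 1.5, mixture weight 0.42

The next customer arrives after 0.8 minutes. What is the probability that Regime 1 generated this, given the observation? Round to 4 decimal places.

Apply Bayes' rule: the posterior for each component is proportional to its prior times its likelihood at x.
Exponential densities:
  L_1 = 1.3·e^(−1.3·0.8) = 1.3·e^(−1.0400) = 0.459491
  L_2 = 1.5·e^(−1.5·0.8) = 1.5·e^(−1.2000) = 0.451791
Prior × likelihood for each component:
  P(Z=1)·L_1 = 0.58 × 0.459491 = 0.266505
  P(Z=2)·L_2 = 0.42 × 0.451791 = 0.189752
Denominator: 0.266505 + 0.189752 = 0.456257
P(Regime 1 | the observation) = 0.266505 / 0.456257 ≈ 0.5841

0.5841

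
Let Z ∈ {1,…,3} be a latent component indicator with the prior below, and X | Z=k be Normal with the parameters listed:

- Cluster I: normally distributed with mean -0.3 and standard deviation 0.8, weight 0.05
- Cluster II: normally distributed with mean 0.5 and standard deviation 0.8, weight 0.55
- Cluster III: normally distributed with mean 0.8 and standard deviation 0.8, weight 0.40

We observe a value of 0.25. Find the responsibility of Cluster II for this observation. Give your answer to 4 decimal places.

0.5958

The responsibility of component k is w_k f_k(x) divided by Σ_j w_j f_j(x).
Evaluate each component's likelihood at the observed value:
  p_I = 0.393717
  p_II = 0.474913
  p_III = 0.393717
Weight by the priors:
  w_I·p_I = 0.05 × 0.393717 = 0.0196858
  w_II·p_II = 0.55 × 0.474913 = 0.261202
  w_III·p_III = 0.40 × 0.393717 = 0.157487
Normaliser: 0.0196858 + 0.261202 + 0.157487 = 0.438375
P(Cluster II | the observation) ≈ 0.5958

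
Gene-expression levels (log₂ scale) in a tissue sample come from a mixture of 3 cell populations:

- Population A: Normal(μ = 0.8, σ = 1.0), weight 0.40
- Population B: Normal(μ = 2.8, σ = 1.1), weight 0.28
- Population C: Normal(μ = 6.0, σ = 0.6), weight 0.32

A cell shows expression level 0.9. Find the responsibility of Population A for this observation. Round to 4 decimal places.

0.8742

Apply Bayes' rule: the posterior for each component is proportional to its prior times its likelihood at x.
Evaluate each component's likelihood at the observed value:
  f_A = 0.396953
  f_B = 0.0815952
  f_C = 1.36104e-16
Multiply by the mixture weights:
  w_A·f_A = 0.40 × 0.396953 = 0.158781
  w_B·f_B = 0.28 × 0.0815952 = 0.0228467
  w_C·f_C = 0.32 × 1.36104e-16 = 4.35533e-17
Normaliser: 0.158781 + 0.0228467 + 4.35533e-17 = 0.181628
P(Population A | data) = 0.158781 / 0.181628 ≈ 0.8742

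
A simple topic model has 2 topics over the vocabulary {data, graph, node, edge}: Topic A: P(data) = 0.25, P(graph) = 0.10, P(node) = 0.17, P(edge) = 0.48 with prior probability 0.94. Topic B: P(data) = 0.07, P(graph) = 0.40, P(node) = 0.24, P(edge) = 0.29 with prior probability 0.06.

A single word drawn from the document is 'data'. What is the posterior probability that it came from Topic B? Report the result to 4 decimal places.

The responsibility of component k is π_k f_k(x) divided by Σ_j π_j f_j(x).
Component likelihoods at x = 'data':
  L_A = 0.25
  L_B = 0.07
Multiply by the mixture weights:
  π_A·L_A = 0.94 × 0.25 = 0.235
  π_B·L_B = 0.06 × 0.07 = 0.0042
Sum: 0.235 + 0.0042 = 0.2392
P(Topic B | the observation) = 0.0042 / 0.2392 ≈ 0.0176

0.0176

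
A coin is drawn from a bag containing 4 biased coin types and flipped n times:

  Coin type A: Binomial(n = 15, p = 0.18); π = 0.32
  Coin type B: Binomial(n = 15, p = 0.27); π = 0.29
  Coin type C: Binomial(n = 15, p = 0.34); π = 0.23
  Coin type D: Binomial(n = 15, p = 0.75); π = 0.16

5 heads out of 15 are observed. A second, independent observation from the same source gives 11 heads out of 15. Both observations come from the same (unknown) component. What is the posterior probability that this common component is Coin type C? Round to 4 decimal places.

0.7122

P(component k | x) = π_k·f_k(x) / marginal(x), where marginal(x) = Σ_j π_j·f_j(x).
Since both observations come from the same component, the likelihood for component k is f_k(x₁)·f_k(x₂).
  p_A = [0.0779931] × [3.9663e-06] = 3.09344e-07
  p_B = [0.185184] × [0.000215489] = 3.99051e-05
  p_C = [0.213988] × [0.00181793] = 0.000389014
  p_D = [0.000679613] × [0.225199] = 0.000153048
Weight by the priors:
  π_A·p_A = 0.32 × 3.09344e-07 = 9.89901e-08
  π_B·p_B = 0.29 × 3.99051e-05 = 1.15725e-05
  π_C·p_C = 0.23 × 0.000389014 = 8.94733e-05
  π_D·p_D = 0.16 × 0.000153048 = 2.44877e-05
Sum: 9.89901e-08 + 1.15725e-05 + 8.94733e-05 + 2.44877e-05 = 0.000125633
So the posterior for Coin type C is 8.94733e-05 / 0.000125633 ≈ 0.7122.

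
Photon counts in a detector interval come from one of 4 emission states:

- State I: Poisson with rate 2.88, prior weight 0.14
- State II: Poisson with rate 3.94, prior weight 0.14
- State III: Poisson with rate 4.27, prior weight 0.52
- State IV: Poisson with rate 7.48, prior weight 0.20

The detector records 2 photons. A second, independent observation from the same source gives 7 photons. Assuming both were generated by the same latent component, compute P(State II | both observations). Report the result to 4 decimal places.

0.1712

By Bayes' theorem, P(k | x) = P(Z=k) f_k(x) / Σ_j P(Z=j) f_j(x).
Since both observations come from the same component, the likelihood for component k is f_k(x₁)·f_k(x₂).
  p_I = [0.232802] × [0.0183041] = 0.00426124
  p_II = [0.150953] × [0.0568752] = 0.00858549
  p_III = [0.127464] × [0.0718004] = 0.00915199
  p_IV = [0.0157852] × [0.146676] = 0.00231531
Multiply by the mixture weights:
  P(Z=I)·p_I = 0.14 × 0.00426124 = 0.000596573
  P(Z=II)·p_II = 0.14 × 0.00858549 = 0.00120197
  P(Z=III)·p_III = 0.52 × 0.00915199 = 0.00475903
  P(Z=IV)·p_IV = 0.20 × 0.00231531 = 0.000463061
Evidence: 0.000596573 + 0.00120197 + 0.00475903 + 0.000463061 = 0.00702064
So the posterior for State II is 0.00120197 / 0.00702064 ≈ 0.1712.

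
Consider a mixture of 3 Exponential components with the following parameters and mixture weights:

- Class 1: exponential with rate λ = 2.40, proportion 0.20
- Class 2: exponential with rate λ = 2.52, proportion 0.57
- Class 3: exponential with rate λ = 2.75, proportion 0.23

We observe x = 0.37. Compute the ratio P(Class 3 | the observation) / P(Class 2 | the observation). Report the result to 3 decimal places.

The posterior odds equal the prior odds times the likelihood ratio: (π_i/π_j)·(f_i(x)/f_j(x)).
Evaluate each component's likelihood at the observed value:
  p_1 = 2.40·e^(−2.40·0.37) = 2.40·e^(−0.8880) = 0.987547
  p_2 = 2.52·e^(−2.52·0.37) = 2.52·e^(−0.9324) = 0.991892
  p_3 = 2.75·e^(−2.75·0.37) = 2.75·e^(−1.0175) = 0.994118
Posterior odds = (π_3·p_3) / (π_2·p_2) = (0.23·0.994118) / (0.57·0.991892) = 0.228647 / 0.565378 ≈ 0.404

0.404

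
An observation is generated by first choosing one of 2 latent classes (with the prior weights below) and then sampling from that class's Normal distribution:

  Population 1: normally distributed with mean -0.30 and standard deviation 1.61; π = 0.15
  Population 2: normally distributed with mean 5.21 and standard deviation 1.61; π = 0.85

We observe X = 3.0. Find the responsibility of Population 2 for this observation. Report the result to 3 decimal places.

The responsibility of component k is w_k f_k(x) divided by Σ_j w_j f_j(x).
Evaluate each component's likelihood at the observed value:
  L_1 = (1/(1.61·√(2π)))·exp(−(3.0−-0.30)²/(2·1.61²)) = 0.247790·exp(-2.10061) = 0.0303249
  L_2 = (1/(1.61·√(2π)))·exp(−(3.0−5.21)²/(2·1.61²)) = 0.247790·exp(-0.94211) = 0.0965895
Weight by the priors:
  w_1·L_1 = 0.15 × 0.0303249 = 0.00454874
  w_2·L_2 = 0.85 × 0.0965895 = 0.0821011
Normaliser: 0.00454874 + 0.0821011 = 0.0866498
P(Population 2 | 3.0) ≈ 0.948

0.948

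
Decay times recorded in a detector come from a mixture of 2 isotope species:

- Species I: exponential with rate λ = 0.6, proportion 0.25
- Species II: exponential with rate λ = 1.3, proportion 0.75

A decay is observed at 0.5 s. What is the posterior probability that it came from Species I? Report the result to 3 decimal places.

By Bayes' theorem, P(k | x) = P(Z=k) f_k(x) / Σ_j P(Z=j) f_j(x).
Evaluate each component's likelihood at the observed value:
  f_I = 0.444491
  f_II = 0.67866
Multiply by the mixture weights:
  P(Z=I)·f_I = 0.25 × 0.444491 = 0.111123
  P(Z=II)·f_II = 0.75 × 0.67866 = 0.508995
Sum: 0.111123 + 0.508995 = 0.620117
So the posterior for Species I is 0.111123 / 0.620117 ≈ 0.179.

0.179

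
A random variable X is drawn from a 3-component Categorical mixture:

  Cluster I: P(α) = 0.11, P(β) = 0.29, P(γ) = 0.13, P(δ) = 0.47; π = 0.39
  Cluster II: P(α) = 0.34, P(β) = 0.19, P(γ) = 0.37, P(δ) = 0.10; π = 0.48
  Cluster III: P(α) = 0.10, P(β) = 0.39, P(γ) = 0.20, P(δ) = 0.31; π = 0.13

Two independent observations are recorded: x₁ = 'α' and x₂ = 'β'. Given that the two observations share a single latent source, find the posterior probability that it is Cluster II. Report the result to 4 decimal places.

Posterior ∝ prior × likelihood, so P(k | x) ∝ π_k f_k(x); normalise over all components.
Since both observations come from the same component, the likelihood for component k is f_k(x₁)·f_k(x₂).
  L_I = [P(α | comp) = 0.11] × [0.29] = 0.0319
  L_II = [P(α | comp) = 0.34] × [0.19] = 0.0646
  L_III = [P(α | comp) = 0.10] × [0.39] = 0.039
Multiply by the mixture weights:
  π_I·L_I = 0.39 × 0.0319 = 0.012441
  π_II·L_II = 0.48 × 0.0646 = 0.031008
  π_III·L_III = 0.13 × 0.039 = 0.00507
Evidence: 0.012441 + 0.031008 + 0.00507 = 0.048519
So the posterior for Cluster II is 0.031008 / 0.048519 ≈ 0.6391.

0.6391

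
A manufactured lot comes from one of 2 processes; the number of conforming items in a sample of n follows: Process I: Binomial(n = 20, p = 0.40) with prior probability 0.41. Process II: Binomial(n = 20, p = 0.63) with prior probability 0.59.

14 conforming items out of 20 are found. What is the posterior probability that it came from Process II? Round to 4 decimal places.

The responsibility of component k is w_k f_k(x) divided by Σ_j w_j f_j(x).
Binomial probabilities:
  L_I = C(20,14)·0.40^14·0.60^6 = 38760·2.68435e-06·0.046656 = 0.00485435
  L_II = C(20,14)·0.63^14·0.37^6 = 38760·0.00155156·0.00256573 = 0.154299
Multiply by the mixture weights:
  w_I·L_I = 0.41 × 0.00485435 = 0.00199028
  w_II·L_II = 0.59 × 0.154299 = 0.0910361
Normaliser: 0.00199028 + 0.0910361 = 0.0930264
P(Process II | x) = 0.0910361 / 0.0930264 ≈ 0.9786

0.9786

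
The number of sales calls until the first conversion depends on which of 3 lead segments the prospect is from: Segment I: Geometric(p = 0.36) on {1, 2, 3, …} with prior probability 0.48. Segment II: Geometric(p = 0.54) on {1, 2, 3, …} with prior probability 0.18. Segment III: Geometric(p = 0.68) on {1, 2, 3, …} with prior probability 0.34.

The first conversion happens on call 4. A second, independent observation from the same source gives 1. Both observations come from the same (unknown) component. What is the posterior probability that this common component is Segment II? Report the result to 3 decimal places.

The responsibility of component k is π_k f_k(x) divided by Σ_j π_j f_j(x).
Since both observations come from the same component, the likelihood for component k is f_k(x₁)·f_k(x₂).
  L_I = [0.36·(1−0.36)^3 = 0.36·0.262144 = 0.0943718] × [0.36] = 0.0339739
  L_II = [0.54·(1−0.54)^3 = 0.54·0.097336 = 0.0525614] × [0.54] = 0.0283832
  L_III = [0.68·(1−0.68)^3 = 0.68·0.032768 = 0.0222822] × [0.68] = 0.0151519
Weight by the priors:
  π_I·L_I = 0.48 × 0.0339739 = 0.0163075
  π_II·L_II = 0.18 × 0.0283832 = 0.00510897
  π_III·L_III = 0.34 × 0.0151519 = 0.00515165
Normaliser: 0.0163075 + 0.00510897 + 0.00515165 = 0.0265681
P(Segment II | x) = 0.00510897 / 0.0265681 ≈ 0.192

0.192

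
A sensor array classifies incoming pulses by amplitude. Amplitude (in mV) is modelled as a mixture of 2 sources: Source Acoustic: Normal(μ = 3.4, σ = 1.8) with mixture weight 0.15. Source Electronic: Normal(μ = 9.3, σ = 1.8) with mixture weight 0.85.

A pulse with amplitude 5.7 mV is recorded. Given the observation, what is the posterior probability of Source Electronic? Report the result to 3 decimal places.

0.634

Posterior ∝ prior × likelihood, so P(k | x) ∝ π_k f_k(x); normalise over all components.
Normal densities:
  f_Acoustic = (1/(1.8·√(2π)))·exp(−(5.7−3.4)²/(2·1.8²)) = 0.221635·exp(-0.81636) = 0.0979711
  f_Electronic = (1/(1.8·√(2π)))·exp(−(5.7−9.3)²/(2·1.8²)) = 0.221635·exp(-2.00000) = 0.029995
Prior × likelihood for each component:
  π_Acoustic·f_Acoustic = 0.15 × 0.0979711 = 0.0146957
  π_Electronic·f_Electronic = 0.85 × 0.029995 = 0.0254957
Denominator: 0.0146957 + 0.0254957 = 0.0401914
P(Source Electronic | x) ≈ 0.634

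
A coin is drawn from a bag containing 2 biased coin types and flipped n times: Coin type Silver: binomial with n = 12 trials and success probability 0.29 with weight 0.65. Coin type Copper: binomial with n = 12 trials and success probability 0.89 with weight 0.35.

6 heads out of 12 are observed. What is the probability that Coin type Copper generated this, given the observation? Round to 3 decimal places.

P(component k | x) = P(Z=k)·f_k(x) / marginal(x), where marginal(x) = Σ_j P(Z=j)·f_j(x).
Evaluate each component's likelihood at the observed value:
  f_Silver = C(12,6)·0.29^6·0.71^6 = 924·0.000594823·0.1281 = 0.0704061
  f_Copper = C(12,6)·0.89^6·0.11^6 = 924·0.496981·1.77156e-06 = 0.00081352
Weight by the priors:
  P(Z=Silver)·f_Silver = 0.65 × 0.0704061 = 0.0457639
  P(Z=Copper)·f_Copper = 0.35 × 0.00081352 = 0.000284732
Sum: 0.0457639 + 0.000284732 = 0.0460487
P(Coin type Copper | 6 heads out of 12) = 0.000284732 / 0.0460487 ≈ 0.006

0.006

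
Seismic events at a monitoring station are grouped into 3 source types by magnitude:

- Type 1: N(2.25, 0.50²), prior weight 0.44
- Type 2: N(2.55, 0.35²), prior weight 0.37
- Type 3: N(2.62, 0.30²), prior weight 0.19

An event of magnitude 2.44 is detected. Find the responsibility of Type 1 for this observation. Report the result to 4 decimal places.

0.3478

Apply Bayes' rule: the posterior for each component is proportional to its prior times its likelihood at x.
Component likelihoods at x = 2.44:
  L_1 = (1/(0.50·√(2π)))·exp(−(2.44−2.25)²/(2·0.50²)) = 0.797885·exp(-0.07220) = 0.742308
  L_2 = (1/(0.35·√(2π)))·exp(−(2.44−2.55)²/(2·0.35²)) = 1.139835·exp(-0.04939) = 1.08491
  L_3 = (1/(0.30·√(2π)))·exp(−(2.44−2.62)²/(2·0.30²)) = 1.329808·exp(-0.18000) = 1.11075
Prior × likelihood for each component:
  P(Z=1)·L_1 = 0.44 × 0.742308 = 0.326615
  P(Z=2)·L_2 = 0.37 × 1.08491 = 0.401416
  P(Z=3)·L_3 = 0.19 × 1.11075 = 0.211042
Denominator: 0.326615 + 0.401416 + 0.211042 = 0.939074
So the posterior for Type 1 is 0.326615 / 0.939074 ≈ 0.3478.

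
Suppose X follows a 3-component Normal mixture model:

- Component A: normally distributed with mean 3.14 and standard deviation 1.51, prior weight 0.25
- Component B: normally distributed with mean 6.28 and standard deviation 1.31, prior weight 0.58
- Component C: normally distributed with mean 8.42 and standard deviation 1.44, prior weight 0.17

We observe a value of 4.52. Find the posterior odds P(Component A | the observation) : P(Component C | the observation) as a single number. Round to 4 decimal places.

36.1659

Since P(k|x) ∝ P(Z=k) f_k(x), the posterior odds are P(Z=i) f_i(x) / (P(Z=j) f_j(x)).
Component likelihoods at x = 4.52:
  L_A = 0.174007
  L_B = 0.123505
  L_C = 0.00707551
Odds = (0.25/0.17) × (0.174007/0.00707551) = 1.47059 × 24.5928 ≈ 36.1659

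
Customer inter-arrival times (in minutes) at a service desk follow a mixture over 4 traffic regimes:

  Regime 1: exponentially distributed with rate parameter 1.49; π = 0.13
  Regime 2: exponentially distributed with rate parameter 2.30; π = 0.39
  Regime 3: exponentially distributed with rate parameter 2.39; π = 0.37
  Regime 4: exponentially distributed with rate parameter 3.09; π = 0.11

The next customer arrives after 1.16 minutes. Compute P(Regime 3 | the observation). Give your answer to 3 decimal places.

The responsibility of component k is P(Z=k) f_k(x) divided by Σ_j P(Z=j) f_j(x).
Component likelihoods at x = 1.16 minutes:
  p_1 = 0.264577
  p_2 = 0.159599
  p_3 = 0.149403
  p_4 = 0.0857577
Unnormalised posteriors:
  P(Z=1)·p_1 = 0.13 × 0.264577 = 0.034395
  P(Z=2)·p_2 = 0.39 × 0.159599 = 0.0622436
  P(Z=3)·p_3 = 0.37 × 0.149403 = 0.0552792
  P(Z=4)·p_4 = 0.11 × 0.0857577 = 0.00943335
Evidence: 0.034395 + 0.0622436 + 0.0552792 + 0.00943335 = 0.161351
P(Regime 3 | 1.16 minutes) = 0.0552792 / 0.161351 ≈ 0.343

0.343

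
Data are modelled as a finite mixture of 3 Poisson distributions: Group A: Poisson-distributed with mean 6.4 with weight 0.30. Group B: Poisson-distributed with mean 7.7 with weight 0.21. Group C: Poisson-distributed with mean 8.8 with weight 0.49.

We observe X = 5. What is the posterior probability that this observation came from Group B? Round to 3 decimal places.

P(component k | x) = w_k·f_k(x) / marginal(x), where marginal(x) = Σ_j w_j·f_j(x).
Component likelihoods at x = 5:
  L_A = e^(−6.4)·6.4^5/5! = 0.148674
  L_B = e^(−7.7)·7.7^5/5! = 0.102142
  L_C = e^(−8.8)·8.8^5/5! = 0.0662889
Unnormalised posteriors:
  w_A·L_A = 0.30 × 0.148674 = 0.0446021
  w_B·L_B = 0.21 × 0.102142 = 0.0214498
  w_C·L_C = 0.49 × 0.0662889 = 0.0324816
Evidence: 0.0446021 + 0.0214498 + 0.0324816 = 0.0985335
Responsibility of Group B: 0.0214498 / 0.0985335 ≈ 0.218

0.218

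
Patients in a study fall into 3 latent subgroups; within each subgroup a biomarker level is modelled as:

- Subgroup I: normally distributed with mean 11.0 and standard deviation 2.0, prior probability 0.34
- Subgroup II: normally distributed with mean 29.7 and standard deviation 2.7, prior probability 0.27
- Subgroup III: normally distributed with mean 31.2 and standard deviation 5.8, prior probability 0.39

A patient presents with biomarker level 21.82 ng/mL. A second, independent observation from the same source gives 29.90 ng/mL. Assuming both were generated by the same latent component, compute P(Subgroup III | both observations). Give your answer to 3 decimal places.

P(component k | x) = π_k·f_k(x) / marginal(x), where marginal(x) = Σ_j π_j·f_j(x).
Since both observations come from the same component, the likelihood for component k is f_k(x₁)·f_k(x₂).
  L_I = [(1/(2.0·√(2π)))·exp(−(21.82−11.0)²/(2·2.0²)) = 0.199471·exp(-14.63405) = 8.79818e-08] × [8.09261e-21] = 7.12002e-28
  L_II = [(1/(2.7·√(2π)))·exp(−(21.82−29.7)²/(2·2.7²)) = 0.147756·exp(-4.25888) = 0.00208901] × [0.147352] = 0.000307819
  L_III = [(1/(5.8·√(2π)))·exp(−(21.82−31.2)²/(2·5.8²)) = 0.068783·exp(-1.30773) = 0.0186012] × [0.0670769] = 0.00124771
Prior × likelihood for each component:
  π_I·L_I = 0.34 × 7.12002e-28 = 2.42081e-28
  π_II·L_II = 0.27 × 0.000307819 = 8.31111e-05
  π_III·L_III = 0.39 × 0.00124771 = 0.000486606
Normaliser: 2.42081e-28 + 8.31111e-05 + 0.000486606 = 0.000569717
Responsibility of Subgroup III: 0.000486606 / 0.000569717 ≈ 0.854

0.854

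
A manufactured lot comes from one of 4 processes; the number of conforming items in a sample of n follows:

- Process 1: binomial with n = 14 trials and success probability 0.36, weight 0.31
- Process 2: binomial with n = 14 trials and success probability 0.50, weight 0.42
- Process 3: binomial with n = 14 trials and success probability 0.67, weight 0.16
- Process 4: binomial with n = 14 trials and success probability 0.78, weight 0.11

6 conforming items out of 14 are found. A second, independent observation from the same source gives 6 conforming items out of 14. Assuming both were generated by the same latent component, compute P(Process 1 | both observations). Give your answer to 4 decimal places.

By Bayes' theorem, P(k | x) = P(Z=k) f_k(x) / Σ_j P(Z=j) f_j(x).
Since both observations come from the same component, the likelihood for component k is f_k(x₁)·f_k(x₂).
  L_1 = [C(14,6)·0.36^6·0.64^8 = 3003·0.00217678·0.0281475 = 0.183997] × [0.183997] = 0.0338548
  L_2 = [C(14,6)·0.50^6·0.50^8 = 3003·0.015625·0.00390625 = 0.183289] × [0.183289] = 0.0335947
  L_3 = [C(14,6)·0.67^6·0.33^8 = 3003·0.0904584·0.000140641 = 0.0382046] × [0.0382046] = 0.00145959
  L_4 = [C(14,6)·0.78^6·0.22^8 = 3003·0.2252·5.48759e-06 = 0.00371111] × [0.00371111] = 1.37724e-05
Prior × likelihood for each component:
  P(Z=1)·L_1 = 0.31 × 0.0338548 = 0.010495
  P(Z=2)·L_2 = 0.42 × 0.0335947 = 0.0141098
  P(Z=3)·L_3 = 0.16 × 0.00145959 = 0.000233535
  P(Z=4)·L_4 = 0.11 × 1.37724e-05 = 1.51496e-06
Sum: 0.010495 + 0.0141098 + 0.000233535 + 1.51496e-06 = 0.0248398
So the posterior for Process 1 is 0.010495 / 0.0248398 ≈ 0.4225.

0.4225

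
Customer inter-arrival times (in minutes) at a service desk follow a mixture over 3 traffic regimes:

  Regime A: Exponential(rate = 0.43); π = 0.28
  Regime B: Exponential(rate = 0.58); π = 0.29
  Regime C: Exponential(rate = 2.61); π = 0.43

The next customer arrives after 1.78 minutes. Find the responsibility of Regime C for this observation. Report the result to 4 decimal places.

0.0851

Posterior ∝ prior × likelihood, so P(k | x) ∝ w_k f_k(x); normalise over all components.
Exponential densities:
  p_A = 0.43·e^(−0.43·1.78) = 0.43·e^(−0.7654) = 0.200014
  p_B = 0.58·e^(−0.58·1.78) = 0.58·e^(−1.0324) = 0.206568
  p_C = 2.61·e^(−2.61·1.78) = 2.61·e^(−4.6458) = 0.0250608
Unnormalised posteriors:
  w_A·p_A = 0.28 × 0.200014 = 0.0560038
  w_B·p_B = 0.29 × 0.206568 = 0.0599046
  w_C·p_C = 0.43 × 0.0250608 = 0.0107762
Evidence: 0.0560038 + 0.0599046 + 0.0107762 = 0.126685
So the posterior for Regime C is 0.0107762 / 0.126685 ≈ 0.0851.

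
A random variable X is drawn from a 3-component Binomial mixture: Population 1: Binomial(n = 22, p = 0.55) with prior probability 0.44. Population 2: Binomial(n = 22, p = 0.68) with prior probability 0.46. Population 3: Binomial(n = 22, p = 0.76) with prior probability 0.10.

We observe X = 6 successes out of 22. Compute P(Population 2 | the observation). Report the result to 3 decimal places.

0.016

The responsibility of component k is π_k f_k(x) divided by Σ_j π_j f_j(x).
Component likelihoods at x = 6 successes out of 22:
  p_1 = C(22,6)·0.55^6·0.45^16 = 74613·0.0276806·2.82748e-06 = 0.0058397
  p_2 = C(22,6)·0.68^6·0.32^16 = 74613·0.0988675·1.20893e-08 = 8.918e-05
  p_3 = C(22,6)·0.76^6·0.24^16 = 74613·0.1927·1.21166e-10 = 1.74211e-06
Unnormalised posteriors:
  π_1·p_1 = 0.44 × 0.0058397 = 0.00256947
  π_2·p_2 = 0.46 × 8.918e-05 = 4.10228e-05
  π_3·p_3 = 0.10 × 1.74211e-06 = 1.74211e-07
Marginal: 0.00256947 + 4.10228e-05 + 1.74211e-07 = 0.00261067
P(Population 2 | x) = 4.10228e-05 / 0.00261067 ≈ 0.016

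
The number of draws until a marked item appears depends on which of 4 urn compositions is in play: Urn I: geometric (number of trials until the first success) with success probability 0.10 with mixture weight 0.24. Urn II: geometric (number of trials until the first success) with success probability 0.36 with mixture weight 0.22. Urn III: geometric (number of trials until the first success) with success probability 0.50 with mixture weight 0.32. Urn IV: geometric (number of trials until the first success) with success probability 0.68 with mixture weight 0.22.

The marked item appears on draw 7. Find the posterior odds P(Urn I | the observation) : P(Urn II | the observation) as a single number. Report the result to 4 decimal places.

Only the two components matter; the odds are (π_i f_i(x)) / (π_j f_j(x)).
Component likelihoods at x = 7:
  L_I = 0.0531441
  L_II = 0.024739
  L_III = 0.0078125
  L_IV = 0.000730144
0.0127546 / 0.00544258 ≈ 2.3435

2.3435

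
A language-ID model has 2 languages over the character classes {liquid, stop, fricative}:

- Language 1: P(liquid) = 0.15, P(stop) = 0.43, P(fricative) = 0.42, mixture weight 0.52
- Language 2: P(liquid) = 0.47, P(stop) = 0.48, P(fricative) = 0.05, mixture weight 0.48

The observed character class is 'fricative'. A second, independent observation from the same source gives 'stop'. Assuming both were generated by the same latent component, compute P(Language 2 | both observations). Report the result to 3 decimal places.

P(component k | x) = w_k·f_k(x) / marginal(x), where marginal(x) = Σ_j w_j·f_j(x).
Since both observations come from the same component, the likelihood for component k is f_k(x₁)·f_k(x₂).
  f_1 = [0.42] × [0.43] = 0.1806
  f_2 = [0.05] × [0.48] = 0.024
Unnormalised posteriors:
  w_1·f_1 = 0.52 × 0.1806 = 0.093912
  w_2·f_2 = 0.48 × 0.024 = 0.01152
Denominator: 0.093912 + 0.01152 = 0.105432
P(Language 2 | x₁,x₂) ≈ 0.109

0.109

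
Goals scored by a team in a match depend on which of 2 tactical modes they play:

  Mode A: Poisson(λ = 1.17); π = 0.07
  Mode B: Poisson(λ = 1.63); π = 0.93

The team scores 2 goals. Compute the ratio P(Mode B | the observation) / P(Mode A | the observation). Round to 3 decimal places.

16.278

Only the two components matter; the odds are (π_i f_i(x)) / (π_j f_j(x)).
Component likelihoods at x = 2 goals:
  p_A = 0.212431
  p_B = 0.260283
Odds = (0.93/0.07) × (0.260283/0.212431) = 13.2857 × 1.22526 ≈ 16.278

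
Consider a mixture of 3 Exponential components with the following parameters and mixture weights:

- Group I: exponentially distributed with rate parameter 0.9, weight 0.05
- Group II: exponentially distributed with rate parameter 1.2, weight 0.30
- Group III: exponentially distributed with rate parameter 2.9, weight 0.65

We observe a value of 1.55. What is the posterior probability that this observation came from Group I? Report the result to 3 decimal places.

By Bayes' theorem, P(k | x) = P(Z=k) f_k(x) / Σ_j P(Z=j) f_j(x).
Evaluate each component's likelihood at the observed value:
  f_I = 0.22305
  f_II = 0.186807
  f_III = 0.0323776
Unnormalised posteriors:
  P(Z=I)·f_I = 0.05 × 0.22305 = 0.0111525
  P(Z=II)·f_II = 0.30 × 0.186807 = 0.0560421
  P(Z=III)·f_III = 0.65 × 0.0323776 = 0.0210454
Normaliser: 0.0111525 + 0.0560421 + 0.0210454 = 0.0882401
Responsibility of Group I: 0.0111525 / 0.0882401 ≈ 0.126

0.126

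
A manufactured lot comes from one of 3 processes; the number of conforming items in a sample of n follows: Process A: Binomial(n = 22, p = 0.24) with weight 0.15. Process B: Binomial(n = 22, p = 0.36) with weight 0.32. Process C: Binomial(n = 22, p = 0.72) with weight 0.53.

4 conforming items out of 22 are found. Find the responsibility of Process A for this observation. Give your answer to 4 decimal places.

The responsibility of component k is π_k f_k(x) divided by Σ_j π_j f_j(x).
Binomial probabilities:
  p_A = C(22,4)·0.24^4·0.76^18 = 7315·0.00331776·0.00715558 = 0.173662
  p_B = C(22,4)·0.36^4·0.64^18 = 7315·0.0167962·0.000324519 = 0.0398716
  p_C = C(22,4)·0.72^4·0.28^18 = 7315·0.268739·1.11904e-10 = 2.19983e-07
Weight by the priors:
  π_A·p_A = 0.15 × 0.173662 = 0.0260492
  π_B·p_B = 0.32 × 0.0398716 = 0.0127589
  π_C·p_C = 0.53 × 2.19983e-07 = 1.16591e-07
Sum: 0.0260492 + 0.0127589 + 1.16591e-07 = 0.0388083
Responsibility of Process A: 0.0260492 / 0.0388083 ≈ 0.6712

0.6712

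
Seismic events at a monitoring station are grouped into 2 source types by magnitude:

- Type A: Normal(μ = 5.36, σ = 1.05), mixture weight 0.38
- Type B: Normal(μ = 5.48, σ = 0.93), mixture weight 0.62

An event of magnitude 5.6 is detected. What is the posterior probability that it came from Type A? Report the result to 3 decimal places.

0.348

By Bayes' theorem, P(k | x) = π_k f_k(x) / Σ_j π_j f_j(x).
Normal densities:
  f_A = 0.370148
  f_B = 0.425414
Unnormalised posteriors:
  π_A·f_A = 0.38 × 0.370148 = 0.140656
  π_B·f_B = 0.62 × 0.425414 = 0.263757
Sum: 0.140656 + 0.263757 = 0.404413
P(Type A | the observation) = 0.140656 / 0.404413 ≈ 0.348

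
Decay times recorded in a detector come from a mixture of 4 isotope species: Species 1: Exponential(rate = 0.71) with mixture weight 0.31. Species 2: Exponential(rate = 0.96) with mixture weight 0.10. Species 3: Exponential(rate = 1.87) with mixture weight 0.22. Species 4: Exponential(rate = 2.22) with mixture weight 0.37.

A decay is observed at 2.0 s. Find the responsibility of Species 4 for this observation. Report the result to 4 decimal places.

Apply Bayes' rule: the posterior for each component is proportional to its prior times its likelihood at x.
Component likelihoods at x = 2.0 s:
  p_1 = 0.171617
  p_2 = 0.140743
  p_3 = 0.0444202
  p_4 = 0.026187
Weight by the priors:
  π_1·p_1 = 0.31 × 0.171617 = 0.0532013
  π_2·p_2 = 0.10 × 0.140743 = 0.0140743
  π_3·p_3 = 0.22 × 0.0444202 = 0.00977244
  π_4·p_4 = 0.37 × 0.026187 = 0.00968918
Normaliser: 0.0532013 + 0.0140743 + 0.00977244 + 0.00968918 = 0.0867371
P(Species 4 | 2.0 s) = 0.00968918 / 0.0867371 ≈ 0.1117

0.1117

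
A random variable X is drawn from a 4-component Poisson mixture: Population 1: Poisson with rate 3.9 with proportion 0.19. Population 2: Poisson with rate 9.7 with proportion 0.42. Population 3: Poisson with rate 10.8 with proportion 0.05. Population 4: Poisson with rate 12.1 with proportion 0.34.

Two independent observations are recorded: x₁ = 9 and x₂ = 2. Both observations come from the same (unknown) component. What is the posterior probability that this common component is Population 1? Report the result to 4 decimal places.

P(component k | x) = P(Z=k)·f_k(x) / marginal(x), where marginal(x) = Σ_j P(Z=j)·f_j(x).
Since both observations come from the same component, the likelihood for component k is f_k(x₁)·f_k(x₂).
  f_1 = [e^(−3.9)·3.9^9/9! = 0.0116431] × [0.15394] = 0.00179234
  f_2 = [e^(−9.7)·9.7^9/9! = 0.128388] × [0.00288308] = 0.000370155
  f_3 = [e^(−10.8)·10.8^9/9! = 0.112375] × [0.0011897] = 0.000133693
  f_4 = [e^(−12.1)·12.1^9/9! = 0.0851809] × [0.000406984] = 3.46673e-05
Weight by the priors:
  P(Z=1)·f_1 = 0.19 × 0.00179234 = 0.000340545
  P(Z=2)·f_2 = 0.42 × 0.000370155 = 0.000155465
  P(Z=3)·f_3 = 0.05 × 0.000133693 = 6.68463e-06
  P(Z=4)·f_4 = 0.34 × 3.46673e-05 = 1.17869e-05
Normaliser: 0.000340545 + 0.000155465 + 6.68463e-06 + 1.17869e-05 = 0.000514481
Responsibility of Population 1: 0.000340545 / 0.000514481 ≈ 0.6619

0.6619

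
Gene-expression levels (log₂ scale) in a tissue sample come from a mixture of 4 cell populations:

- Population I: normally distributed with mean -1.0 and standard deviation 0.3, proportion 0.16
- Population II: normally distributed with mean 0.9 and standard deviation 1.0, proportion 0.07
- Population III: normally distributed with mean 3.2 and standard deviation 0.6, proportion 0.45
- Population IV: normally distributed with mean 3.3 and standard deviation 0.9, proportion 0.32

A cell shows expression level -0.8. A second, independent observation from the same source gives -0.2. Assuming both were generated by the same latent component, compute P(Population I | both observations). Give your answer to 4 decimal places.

The responsibility of component k is π_k f_k(x) divided by Σ_j π_j f_j(x).
Since both observations come from the same component, the likelihood for component k is f_k(x₁)·f_k(x₂).
  p_I = [(1/(0.3·√(2π)))·exp(−(-0.8−-1.0)²/(2·0.3²)) = 1.329808·exp(-0.22222) = 1.06483] × [0.0379866] = 0.0404492
  p_II = [(1/(1.0·√(2π)))·exp(−(-0.8−0.9)²/(2·1.0²)) = 0.398942·exp(-1.44500) = 0.0940491] × [0.217852] = 0.0204888
  p_III = [(1/(0.6·√(2π)))·exp(−(-0.8−3.2)²/(2·0.6²)) = 0.664904·exp(-22.22222) = 1.48515e-10] × [7.07815e-08] = 1.05121e-17
  p_IV = [(1/(0.9·√(2π)))·exp(−(-0.8−3.3)²/(2·0.9²)) = 0.443269·exp(-10.37654) = 1.38099e-05] × [0.000230489] = 3.18304e-09
Weight by the priors:
  π_I·p_I = 0.16 × 0.0404492 = 0.00647187
  π_II·p_II = 0.07 × 0.0204888 = 0.00143422
  π_III·p_III = 0.45 × 1.05121e-17 = 4.73045e-18
  π_IV·p_IV = 0.32 × 3.18304e-09 = 1.01857e-09
Sum: 0.00647187 + 0.00143422 + 4.73045e-18 + 1.01857e-09 = 0.00790608
P(Population I | data) ≈ 0.8186

0.8186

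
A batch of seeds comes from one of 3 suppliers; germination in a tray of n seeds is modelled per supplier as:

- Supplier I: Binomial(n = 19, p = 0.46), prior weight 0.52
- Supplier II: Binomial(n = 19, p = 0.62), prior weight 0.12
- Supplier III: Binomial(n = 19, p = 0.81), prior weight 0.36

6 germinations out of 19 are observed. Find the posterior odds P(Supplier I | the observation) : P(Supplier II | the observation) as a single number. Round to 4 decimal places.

Since P(k|x) ∝ P(Z=k) f_k(x), the posterior odds are P(Z=i) f_i(x) / (P(Z=j) f_j(x)).
Component likelihoods at x = 6 germinations out of 19:
  L_I = 0.085339
  L_II = 0.00530907
  L_III = 3.22247e-06
0.0443763 / 0.000637089 ≈ 69.6548

69.6548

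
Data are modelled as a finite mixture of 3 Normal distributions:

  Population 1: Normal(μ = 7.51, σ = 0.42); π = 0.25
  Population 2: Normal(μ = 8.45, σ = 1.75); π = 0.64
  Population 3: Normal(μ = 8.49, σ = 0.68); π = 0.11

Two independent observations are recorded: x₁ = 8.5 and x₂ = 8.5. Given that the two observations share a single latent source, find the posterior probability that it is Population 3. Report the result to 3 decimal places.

0.526

By Bayes' theorem, P(k | x) = P(Z=k) f_k(x) / Σ_j P(Z=j) f_j(x).
Since both observations come from the same component, the likelihood for component k is f_k(x₁)·f_k(x₂).
  L_1 = [(1/(0.42·√(2π)))·exp(−(8.5−7.51)²/(2·0.42²)) = 0.949863·exp(-2.77806) = 0.0590424] × [0.0590424] = 0.00348601
  L_2 = [(1/(1.75·√(2π)))·exp(−(8.5−8.45)²/(2·1.75²)) = 0.227967·exp(-0.00041) = 0.227874] × [0.227874] = 0.0519266
  L_3 = [(1/(0.68·√(2π)))·exp(−(8.5−8.49)²/(2·0.68²)) = 0.586680·exp(-0.00011) = 0.586616] × [0.586616] = 0.344119
Unnormalised posteriors:
  P(Z=1)·L_1 = 0.25 × 0.00348601 = 0.000871502
  P(Z=2)·L_2 = 0.64 × 0.0519266 = 0.033233
  P(Z=3)·L_3 = 0.11 × 0.344119 = 0.0378531
Denominator: 0.000871502 + 0.033233 + 0.0378531 = 0.0719576
Responsibility of Population 3: 0.0378531 / 0.0719576 ≈ 0.526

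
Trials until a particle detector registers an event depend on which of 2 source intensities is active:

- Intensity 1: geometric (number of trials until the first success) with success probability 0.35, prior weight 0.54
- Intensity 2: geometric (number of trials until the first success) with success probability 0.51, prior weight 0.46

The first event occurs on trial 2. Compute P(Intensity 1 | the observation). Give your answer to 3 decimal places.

0.517

By Bayes' theorem, P(k | x) = π_k f_k(x) / Σ_j π_j f_j(x).
Geometric probabilities:
  p_1 = 0.35·(1−0.35)^1 = 0.35·0.65 = 0.2275
  p_2 = 0.51·(1−0.51)^1 = 0.51·0.49 = 0.2499
Unnormalised posteriors:
  π_1·p_1 = 0.54 × 0.2275 = 0.12285
  π_2·p_2 = 0.46 × 0.2499 = 0.114954
Sum: 0.12285 + 0.114954 = 0.237804
P(Intensity 1 | the observation) = 0.12285 / 0.237804 ≈ 0.517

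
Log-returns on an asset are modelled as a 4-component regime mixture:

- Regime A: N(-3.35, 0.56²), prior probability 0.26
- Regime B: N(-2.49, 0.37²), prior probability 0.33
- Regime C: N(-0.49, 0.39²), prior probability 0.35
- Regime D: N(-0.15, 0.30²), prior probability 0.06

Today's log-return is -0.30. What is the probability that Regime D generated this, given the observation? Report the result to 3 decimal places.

By Bayes' theorem, P(k | x) = π_k f_k(x) / Σ_j π_j f_j(x).
Normal densities:
  p_A = 2.57844e-07
  p_B = 2.66231e-08
  p_C = 0.908462
  p_D = 1.17355
Prior × likelihood for each component:
  π_A·p_A = 0.26 × 2.57844e-07 = 6.70394e-08
  π_B·p_B = 0.33 × 2.66231e-08 = 8.78562e-09
  π_C·p_C = 0.35 × 0.908462 = 0.317962
  π_D·p_D = 0.06 × 1.17355 = 0.0704131
Marginal: 6.70394e-08 + 8.78562e-09 + 0.317962 + 0.0704131 = 0.388375
P(Regime D | -0.30) = 0.0704131 / 0.388375 ≈ 0.181

0.181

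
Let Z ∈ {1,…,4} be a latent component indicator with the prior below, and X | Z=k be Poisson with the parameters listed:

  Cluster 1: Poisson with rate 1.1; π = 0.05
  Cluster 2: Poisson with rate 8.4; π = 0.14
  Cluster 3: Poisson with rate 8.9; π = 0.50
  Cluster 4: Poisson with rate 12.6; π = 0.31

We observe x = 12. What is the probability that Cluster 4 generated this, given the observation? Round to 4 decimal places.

Posterior ∝ prior × likelihood, so P(k | x) ∝ π_k f_k(x); normalise over all components.
Component likelihoods at x = 12:
  p_1 = e^(−1.1)·1.1^12/12! = 2.18098e-09
  p_2 = e^(−8.4)·8.4^12/12! = 0.057935
  p_3 = e^(−8.9)·8.9^12/12! = 0.070327
  p_4 = e^(−12.6)·12.6^12/12! = 0.11272
Multiply by the mixture weights:
  π_1·p_1 = 0.05 × 2.18098e-09 = 1.09049e-10
  π_2·p_2 = 0.14 × 0.057935 = 0.0081109
  π_3·p_3 = 0.50 × 0.070327 = 0.0351635
  π_4·p_4 = 0.31 × 0.11272 = 0.034943
Normaliser: 1.09049e-10 + 0.0081109 + 0.0351635 + 0.034943 = 0.0782175
P(Cluster 4 | x) = 0.034943 / 0.0782175 ≈ 0.4467

0.4467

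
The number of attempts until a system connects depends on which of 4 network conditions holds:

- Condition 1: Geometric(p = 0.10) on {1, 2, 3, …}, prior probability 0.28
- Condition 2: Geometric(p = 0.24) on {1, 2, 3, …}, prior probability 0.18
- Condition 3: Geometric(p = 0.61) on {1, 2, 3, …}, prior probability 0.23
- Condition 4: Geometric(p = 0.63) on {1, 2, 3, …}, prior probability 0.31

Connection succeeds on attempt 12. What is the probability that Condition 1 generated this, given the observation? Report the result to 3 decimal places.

0.806

The responsibility of component k is w_k f_k(x) divided by Σ_j w_j f_j(x).
Evaluate each component's likelihood at the observed value:
  L_1 = 0.10·(1−0.10)^11 = 0.10·0.313811 = 0.0313811
  L_2 = 0.24·(1−0.24)^11 = 0.24·0.0488596 = 0.0117263
  L_3 = 0.61·(1−0.61)^11 = 0.61·3.17476e-05 = 1.9366e-05
  L_4 = 0.63·(1−0.63)^11 = 0.63·1.77918e-05 = 1.12088e-05
Weight by the priors:
  w_1·L_1 = 0.28 × 0.0313811 = 0.0087867
  w_2·L_2 = 0.18 × 0.0117263 = 0.00211073
  w_3·L_3 = 0.23 × 1.9366e-05 = 4.45419e-06
  w_4·L_4 = 0.31 × 1.12088e-05 = 3.47473e-06
Denominator: 0.0087867 + 0.00211073 + 4.45419e-06 + 3.47473e-06 = 0.0109054
So the posterior for Condition 1 is 0.0087867 / 0.0109054 ≈ 0.806.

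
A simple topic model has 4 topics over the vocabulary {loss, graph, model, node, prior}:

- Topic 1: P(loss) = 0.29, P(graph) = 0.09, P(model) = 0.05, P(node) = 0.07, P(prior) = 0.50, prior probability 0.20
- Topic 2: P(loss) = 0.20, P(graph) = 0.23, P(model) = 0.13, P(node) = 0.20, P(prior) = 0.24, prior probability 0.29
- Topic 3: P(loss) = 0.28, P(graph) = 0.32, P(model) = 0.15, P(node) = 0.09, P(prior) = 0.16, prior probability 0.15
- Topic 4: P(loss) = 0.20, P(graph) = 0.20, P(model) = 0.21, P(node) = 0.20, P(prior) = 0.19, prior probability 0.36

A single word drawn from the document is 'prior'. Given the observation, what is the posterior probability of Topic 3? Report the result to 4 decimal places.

By Bayes' theorem, P(k | x) = π_k f_k(x) / Σ_j π_j f_j(x).
Evaluate each component's likelihood at the observed value:
  p_1 = 0.5
  p_2 = 0.24
  p_3 = 0.16
  p_4 = 0.19
Weight by the priors:
  π_1·p_1 = 0.20 × 0.5 = 0.1
  π_2·p_2 = 0.29 × 0.24 = 0.0696
  π_3·p_3 = 0.15 × 0.16 = 0.024
  π_4·p_4 = 0.36 × 0.19 = 0.0684
Evidence: 0.1 + 0.0696 + 0.024 + 0.0684 = 0.262
P(Topic 3 | 'prior') ≈ 0.0916

0.0916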